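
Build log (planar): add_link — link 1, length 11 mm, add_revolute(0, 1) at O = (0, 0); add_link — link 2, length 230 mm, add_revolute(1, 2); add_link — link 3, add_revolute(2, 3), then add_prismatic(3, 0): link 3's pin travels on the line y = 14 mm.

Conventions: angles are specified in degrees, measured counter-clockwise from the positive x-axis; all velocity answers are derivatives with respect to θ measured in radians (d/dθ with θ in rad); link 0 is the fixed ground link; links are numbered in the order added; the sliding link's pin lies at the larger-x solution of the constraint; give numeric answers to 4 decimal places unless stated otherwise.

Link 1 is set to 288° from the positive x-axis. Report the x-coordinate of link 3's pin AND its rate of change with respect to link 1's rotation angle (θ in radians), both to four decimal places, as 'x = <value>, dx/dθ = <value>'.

geometry: r = 11 mm, L = 230 mm, e = 14 mm
crank pin P = (r cos θ, r sin θ) = (3.399187, -10.461622)
h = r sin θ − e = -10.461622 − 14 = -24.461622
x = r cos θ + √(L² − h²) = 3.399187 + 228.695494 = 232.094681
dx/dθ = −r sin θ − h·r cos θ/√(L² − h²) (θ in radians; h = -24.461622) = 10.825204

x = 232.0947, dx/dθ = 10.8252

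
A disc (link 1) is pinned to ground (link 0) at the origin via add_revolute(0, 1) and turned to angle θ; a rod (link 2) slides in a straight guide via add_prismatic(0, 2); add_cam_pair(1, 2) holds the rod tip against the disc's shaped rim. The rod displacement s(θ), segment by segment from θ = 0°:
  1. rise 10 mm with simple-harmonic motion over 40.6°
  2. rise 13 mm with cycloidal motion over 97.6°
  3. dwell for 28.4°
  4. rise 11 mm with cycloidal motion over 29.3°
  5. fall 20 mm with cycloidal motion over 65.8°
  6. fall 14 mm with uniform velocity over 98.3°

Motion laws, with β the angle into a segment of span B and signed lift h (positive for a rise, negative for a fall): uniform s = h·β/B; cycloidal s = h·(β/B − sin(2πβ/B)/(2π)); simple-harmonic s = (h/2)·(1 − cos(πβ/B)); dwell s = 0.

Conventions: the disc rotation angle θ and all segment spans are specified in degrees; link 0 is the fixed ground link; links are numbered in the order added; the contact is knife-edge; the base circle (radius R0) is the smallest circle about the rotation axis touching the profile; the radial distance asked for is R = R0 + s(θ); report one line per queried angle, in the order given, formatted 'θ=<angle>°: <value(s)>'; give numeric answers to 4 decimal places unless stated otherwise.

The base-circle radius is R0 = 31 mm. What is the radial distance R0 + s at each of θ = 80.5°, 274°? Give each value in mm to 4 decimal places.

segment 1 (0° to 40.6°, simple-harmonic, h = 10) is passed completely: s = 0.0000 + (10) = 10.0000
θ = 80.5° falls in segment 2 (40.6° to 138.2°, cycloidal, h = 13): β = 80.5 − 40.6 = 39.9°, B = 97.6°; Δs = 13·(0.4088 − sin(2π·0.4088)/(2π)) = 4.1929; s = 10.0000 + 4.1929 = 14.1929
segment 2 (40.6° to 138.2°, cycloidal, h = 13) is passed completely: s = 10.0000 + (13) = 23.0000
segment 3 (138.2° to 166.6°, dwell): s unchanged at 23.0000
segment 4 (166.6° to 195.9°, cycloidal, h = 11) is passed completely: s = 23.0000 + (11) = 34.0000
segment 5 (195.9° to 261.7°, cycloidal, h = -20) is passed completely: s = 34.0000 + (-20) = 14.0000
θ = 274° falls in segment 6 (261.7° to 360°, uniform, h = -14): β = 274 − 261.7 = 12.3°, B = 98.3°; Δs = -14·12.3/98.3 = -1.7518; s = 14.0000 − 1.7518 = 12.2482
θ=80.5°: R = R0 + s = 31 + 14.1929 = 45.1929
θ=274°: R = R0 + s = 31 + 12.2482 = 43.2482

θ=80.5°: 45.1929
θ=274°: 43.2482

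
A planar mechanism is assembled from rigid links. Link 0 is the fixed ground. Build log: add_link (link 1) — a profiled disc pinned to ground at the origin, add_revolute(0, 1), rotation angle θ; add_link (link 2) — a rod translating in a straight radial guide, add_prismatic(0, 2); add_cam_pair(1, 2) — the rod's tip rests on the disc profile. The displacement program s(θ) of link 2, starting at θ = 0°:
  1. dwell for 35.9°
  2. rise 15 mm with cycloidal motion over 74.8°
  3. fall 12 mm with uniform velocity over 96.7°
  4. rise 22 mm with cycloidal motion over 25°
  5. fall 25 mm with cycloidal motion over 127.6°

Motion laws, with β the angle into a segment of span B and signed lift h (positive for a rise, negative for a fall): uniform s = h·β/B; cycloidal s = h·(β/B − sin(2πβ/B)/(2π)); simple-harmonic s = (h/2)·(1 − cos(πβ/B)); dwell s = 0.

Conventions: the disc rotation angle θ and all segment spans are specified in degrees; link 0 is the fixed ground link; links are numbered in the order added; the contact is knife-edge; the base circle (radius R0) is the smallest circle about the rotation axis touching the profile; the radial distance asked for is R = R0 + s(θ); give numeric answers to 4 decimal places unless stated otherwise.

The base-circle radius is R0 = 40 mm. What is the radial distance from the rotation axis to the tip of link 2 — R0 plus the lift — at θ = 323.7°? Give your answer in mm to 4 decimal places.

seg 1 [0°–35.9°] dwell: s stays 0.0000
seg 2 [35.9°–110.7°] cycloidal, h=15: full span → s += 15 → s = 15.0000
seg 3 [110.7°–207.4°] uniform, h=-12: full span → s += -12 → s = 3.0000
seg 4 [207.4°–232.4°] cycloidal, h=22: full span → s += 22 → s = 25.0000
seg 5 [232.4°–360°] cycloidal, h=-25: θ=323.7° here. β=91.3, B=127.6. -25·(0.7155 − sin(2π·0.7155)/(2π)) = -21.7738 → s = 3.2262
R = R0 + s = 40 + 3.2262 = 43.2262

43.2262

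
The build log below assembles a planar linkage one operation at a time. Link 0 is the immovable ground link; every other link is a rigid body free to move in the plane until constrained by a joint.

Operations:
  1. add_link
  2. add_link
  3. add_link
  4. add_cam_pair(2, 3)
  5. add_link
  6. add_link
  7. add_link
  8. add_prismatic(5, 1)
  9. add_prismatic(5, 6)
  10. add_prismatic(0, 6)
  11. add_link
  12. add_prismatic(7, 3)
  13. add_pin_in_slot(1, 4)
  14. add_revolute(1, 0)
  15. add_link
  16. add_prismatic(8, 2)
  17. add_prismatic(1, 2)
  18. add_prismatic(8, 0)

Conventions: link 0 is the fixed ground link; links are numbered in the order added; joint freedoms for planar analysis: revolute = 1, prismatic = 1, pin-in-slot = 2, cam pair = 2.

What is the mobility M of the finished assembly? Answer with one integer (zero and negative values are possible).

link 0 = ground. State L|J1|J2 = 1|0|0
+link1  2|0|0
+link2  3|0|0
+link3  4|0|0
C(2,3) f=2→J2  4|0|1
+link4  5|0|1
+link5  6|0|1
+link6  7|0|1
P(5,1) f=1→J1  7|1|1
P(5,6) f=1→J1  7|2|1
P(0,6) f=1→J1  7|3|1
+link7  8|3|1
P(7,3) f=1→J1  8|4|1
PS(1,4) f=2→J2  8|4|2
R(1,0) f=1→J1  8|5|2
+link8  9|5|2
P(8,2) f=1→J1  9|6|2
P(1,2) f=1→J1  9|7|2
P(8,0) f=1→J1  9|8|2
M = 3(9−1)−2·8−2 = 24−16−2 = 6

M = 6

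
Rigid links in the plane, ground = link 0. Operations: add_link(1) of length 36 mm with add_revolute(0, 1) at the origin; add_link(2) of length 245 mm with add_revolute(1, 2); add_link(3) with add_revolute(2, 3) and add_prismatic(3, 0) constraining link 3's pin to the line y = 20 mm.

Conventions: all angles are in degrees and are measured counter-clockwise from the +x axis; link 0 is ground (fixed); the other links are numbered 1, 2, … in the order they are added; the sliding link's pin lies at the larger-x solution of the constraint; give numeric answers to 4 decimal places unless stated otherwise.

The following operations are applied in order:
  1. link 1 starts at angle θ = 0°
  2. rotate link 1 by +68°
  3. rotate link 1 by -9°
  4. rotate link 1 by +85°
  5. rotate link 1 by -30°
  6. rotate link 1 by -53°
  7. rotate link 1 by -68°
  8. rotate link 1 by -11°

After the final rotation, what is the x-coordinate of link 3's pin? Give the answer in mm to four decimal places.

geometry: r = 36 mm, L = 245 mm, e = 20 mm; θ starts at 0°
rotate link 1 by +68°: θ ← 0° +68° = 68°
rotate link 1 by -9°: θ ← 68° -9° = 59°
rotate link 1 by +85°: θ ← 59° +85° = 144°
rotate link 1 by -30°: θ ← 144° -30° = 114°
rotate link 1 by -53°: θ ← 114° -53° = 61°
rotate link 1 by -68°: θ ← 61° -68° = -7°
rotate link 1 by -11°: θ ← -7° -11° = -18°
crank pin P = (r cos θ, r sin θ) = (34.238035, -11.124612)
h = r sin θ − e = -11.124612 − 20 = -31.124612
x = r cos θ + √(L² − h²) = 34.238035 + 243.014935 = 277.252969

277.2530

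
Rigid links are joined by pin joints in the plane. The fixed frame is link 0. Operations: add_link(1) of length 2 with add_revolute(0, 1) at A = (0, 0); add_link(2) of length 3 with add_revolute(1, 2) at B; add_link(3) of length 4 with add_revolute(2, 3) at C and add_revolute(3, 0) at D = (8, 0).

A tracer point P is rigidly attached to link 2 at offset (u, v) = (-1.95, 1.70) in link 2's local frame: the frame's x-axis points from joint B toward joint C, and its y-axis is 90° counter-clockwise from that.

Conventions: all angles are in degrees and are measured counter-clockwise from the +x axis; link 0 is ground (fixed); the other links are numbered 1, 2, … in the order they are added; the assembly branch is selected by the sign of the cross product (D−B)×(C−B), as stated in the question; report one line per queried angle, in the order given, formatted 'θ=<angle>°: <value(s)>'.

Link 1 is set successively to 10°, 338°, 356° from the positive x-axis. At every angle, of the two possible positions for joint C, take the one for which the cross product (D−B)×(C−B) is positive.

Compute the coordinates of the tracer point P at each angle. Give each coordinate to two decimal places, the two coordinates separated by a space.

A=(0,0), D=(8.00,0)
θ=10°: B = A + 2.00·(cos10°, sin10°) = (1.9696, 0.3473)
θ=10°: |BD| = 6.0404
θ=10°: circle(B,3.00) ∩ circle(D,4.00): a=2.4408, h=1.7443
θ=10°:   candidates: C₊=(4.5066,1.9484) cross=10.536; C₋=(4.3060,-1.5345) cross=-10.536
θ=10°:   branch + wants cross > 0 → take C=(4.5066,1.9484) (cross=10.536)
θ=10°: ex = (C−B)/|BC| = (0.8457,0.5337); ey = (-0.5337,0.8457)
θ=10°: P = B + -1.95·ex + 1.70·ey = (-0.5867,0.7442)
θ=338°: B = A + 2.00·(cos338°, sin338°) = (1.8544, -0.7492)
θ=338°: |BD| = 6.1911
θ=338°: circle(B,3.00) ∩ circle(D,4.00): a=2.5302, h=1.6118
θ=338°:   candidates: C₊=(4.1710,1.1569) cross=9.979; C₋=(4.5611,-2.0430) cross=-9.979
θ=338°:   branch + wants cross > 0 → take C=(4.1710,1.1569) (cross=9.979)
θ=338°: ex = (C−B)/|BC| = (0.7722,0.6354); ey = (-0.6354,0.7722)
θ=338°: P = B + -1.95·ex + 1.70·ey = (-0.7316,-0.6755)
θ=356°: B = A + 2.00·(cos356°, sin356°) = (1.9951, -0.1395)
θ=356°: |BD| = 6.0065
θ=356°: circle(B,3.00) ∩ circle(D,4.00): a=2.4205, h=1.7723
θ=356°:   candidates: C₊=(4.3739,1.6885) cross=10.645; C₋=(4.4562,-1.8551) cross=-10.645
θ=356°:   branch + wants cross > 0 → take C=(4.3739,1.6885) (cross=10.645)
θ=356°: ex = (C−B)/|BC| = (0.7929,0.6093); ey = (-0.6093,0.7929)
θ=356°: P = B + -1.95·ex + 1.70·ey = (-0.5869,0.0202)

θ=10°: -0.59 0.74
θ=338°: -0.73 -0.68
θ=356°: -0.59 0.02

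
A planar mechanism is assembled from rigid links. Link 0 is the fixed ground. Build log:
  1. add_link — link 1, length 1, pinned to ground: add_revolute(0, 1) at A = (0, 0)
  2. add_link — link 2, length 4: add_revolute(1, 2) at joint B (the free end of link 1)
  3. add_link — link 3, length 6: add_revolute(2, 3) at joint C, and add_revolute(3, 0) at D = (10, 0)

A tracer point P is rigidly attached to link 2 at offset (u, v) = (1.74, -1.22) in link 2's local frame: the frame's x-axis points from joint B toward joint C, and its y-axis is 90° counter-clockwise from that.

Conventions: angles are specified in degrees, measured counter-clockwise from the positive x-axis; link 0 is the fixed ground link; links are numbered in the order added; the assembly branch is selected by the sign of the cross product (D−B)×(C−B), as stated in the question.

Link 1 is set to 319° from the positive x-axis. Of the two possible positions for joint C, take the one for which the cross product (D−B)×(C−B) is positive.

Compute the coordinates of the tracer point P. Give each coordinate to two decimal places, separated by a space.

A=(0,0), D=(10.00,0)
B = A + 1.00·(cos319°, sin319°) = (0.7547, -0.6561)
|BD| = 9.2685
circle(B,4.00) ∩ circle(D,6.00): a=3.5554, h=1.8329
  candidates: C₊=(4.1714,1.4239) cross=16.988; C₋=(4.4309,-2.2327) cross=-16.988
  branch + wants cross > 0 → take C=(4.1714,1.4239) (cross=16.988)
ex = (C−B)/|BC| = (0.8542,0.5200); ey = (-0.5200,0.8542)
P = B + 1.74·ex + -1.22·ey = (2.8754,-0.7934)

2.88 -0.79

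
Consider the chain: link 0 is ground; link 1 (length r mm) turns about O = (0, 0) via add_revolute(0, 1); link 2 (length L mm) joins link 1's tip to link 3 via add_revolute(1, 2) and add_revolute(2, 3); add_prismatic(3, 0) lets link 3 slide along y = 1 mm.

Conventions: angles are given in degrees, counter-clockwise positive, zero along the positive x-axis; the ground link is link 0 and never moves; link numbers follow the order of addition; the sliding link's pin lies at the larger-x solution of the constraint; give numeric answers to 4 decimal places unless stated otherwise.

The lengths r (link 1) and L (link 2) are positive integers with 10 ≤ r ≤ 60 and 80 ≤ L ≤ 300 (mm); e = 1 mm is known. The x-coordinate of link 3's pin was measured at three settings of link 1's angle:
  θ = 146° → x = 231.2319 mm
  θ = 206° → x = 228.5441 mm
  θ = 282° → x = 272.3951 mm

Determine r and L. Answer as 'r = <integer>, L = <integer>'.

constraint per measurement: (x − r cos θ)² + (r sin θ − e)² = L²
subtracting the θ₁ and θ₂ equations cancels the r² and L² terms:
r = (x₁² − x₂²) / (2[(x₁cos θ₁ + e sin θ₁) − (x₂cos θ₂ + e sin θ₂)]) = 42.0001 → r = 42
L² = (x₁ − r cos θ₁)² + (r sin θ₁ − e)² = 71289.0138 → L = 267.0000 → L = 267
check at θ₃=282°: x = 272.3951 (printed 272.3951) ✓

r = 42, L = 267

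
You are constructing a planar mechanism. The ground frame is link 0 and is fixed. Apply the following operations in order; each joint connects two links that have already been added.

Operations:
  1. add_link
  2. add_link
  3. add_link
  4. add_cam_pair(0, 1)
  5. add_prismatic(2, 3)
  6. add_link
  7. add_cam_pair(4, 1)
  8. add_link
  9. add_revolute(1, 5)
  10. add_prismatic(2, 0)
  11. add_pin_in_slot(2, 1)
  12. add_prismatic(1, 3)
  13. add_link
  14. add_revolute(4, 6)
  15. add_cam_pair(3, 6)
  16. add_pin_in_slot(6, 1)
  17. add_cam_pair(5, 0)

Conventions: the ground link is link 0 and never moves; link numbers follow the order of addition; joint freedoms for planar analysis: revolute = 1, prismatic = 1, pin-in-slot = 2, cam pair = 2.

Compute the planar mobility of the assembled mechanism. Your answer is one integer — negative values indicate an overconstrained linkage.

ground; <1,0,0>
#1 <2,0,0>
#2 <3,0,0>
#3 <4,0,0>
C:0↔1 J2 <4,0,1>
P:2↔3 J1 <4,1,1>
#4 <5,1,1>
C:4↔1 J2 <5,1,2>
#5 <6,1,2>
R:1↔5 J1 <6,2,2>
P:2↔0 J1 <6,3,2>
PS:2↔1 J2 <6,3,3>
P:1↔3 J1 <6,4,3>
#6 <7,4,3>
R:4↔6 J1 <7,5,3>
C:3↔6 J2 <7,5,4>
PS:6↔1 J2 <7,5,5>
C:5↔0 J2 <7,5,6>
3×6 − 2×5 − 1×6 = 2

M = 2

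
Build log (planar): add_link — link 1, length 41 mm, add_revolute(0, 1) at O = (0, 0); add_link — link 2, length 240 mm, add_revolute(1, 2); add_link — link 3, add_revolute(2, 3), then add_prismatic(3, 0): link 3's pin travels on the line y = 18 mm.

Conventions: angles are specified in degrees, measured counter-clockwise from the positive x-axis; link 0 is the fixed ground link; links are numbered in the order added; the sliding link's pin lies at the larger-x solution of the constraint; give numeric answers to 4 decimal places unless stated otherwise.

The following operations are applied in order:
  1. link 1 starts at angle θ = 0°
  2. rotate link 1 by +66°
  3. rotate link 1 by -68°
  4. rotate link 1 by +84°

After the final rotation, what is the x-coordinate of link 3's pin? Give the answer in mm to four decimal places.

geometry: r = 41 mm, L = 240 mm, e = 18 mm; θ starts at 0°
rotate link 1 by +66°: θ ← 0° +66° = 66°
rotate link 1 by -68°: θ ← 66° -68° = -2°
rotate link 1 by +84°: θ ← -2° +84° = 82°
crank pin P = (r cos θ, r sin θ) = (5.706097, 40.600991)
h = r sin θ − e = 40.600991 − 18 = 22.600991
x = r cos θ + √(L² − h²) = 5.706097 + 238.933454 = 244.639551

244.6396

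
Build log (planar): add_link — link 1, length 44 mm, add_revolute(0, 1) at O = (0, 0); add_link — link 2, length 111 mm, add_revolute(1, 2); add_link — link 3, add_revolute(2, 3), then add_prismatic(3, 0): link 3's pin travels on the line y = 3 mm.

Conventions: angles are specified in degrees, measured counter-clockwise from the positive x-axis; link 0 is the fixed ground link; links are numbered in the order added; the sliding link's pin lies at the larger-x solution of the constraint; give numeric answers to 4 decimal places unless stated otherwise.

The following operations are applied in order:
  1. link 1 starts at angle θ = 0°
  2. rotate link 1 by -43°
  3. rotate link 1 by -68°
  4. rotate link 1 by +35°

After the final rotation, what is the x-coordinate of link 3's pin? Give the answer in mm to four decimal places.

geometry: r = 44 mm, L = 111 mm, e = 3 mm; θ starts at 0°
rotate link 1 by -43°: θ ← 0° -43° = -43°
rotate link 1 by -68°: θ ← -43° -68° = -111°
rotate link 1 by +35°: θ ← -111° +35° = -76°
crank pin P = (r cos θ, r sin θ) = (10.644563, -42.693012)
h = r sin θ − e = -42.693012 − 3 = -45.693012
x = r cos θ + √(L² − h²) = 10.644563 + 101.159027 = 111.803590

111.8036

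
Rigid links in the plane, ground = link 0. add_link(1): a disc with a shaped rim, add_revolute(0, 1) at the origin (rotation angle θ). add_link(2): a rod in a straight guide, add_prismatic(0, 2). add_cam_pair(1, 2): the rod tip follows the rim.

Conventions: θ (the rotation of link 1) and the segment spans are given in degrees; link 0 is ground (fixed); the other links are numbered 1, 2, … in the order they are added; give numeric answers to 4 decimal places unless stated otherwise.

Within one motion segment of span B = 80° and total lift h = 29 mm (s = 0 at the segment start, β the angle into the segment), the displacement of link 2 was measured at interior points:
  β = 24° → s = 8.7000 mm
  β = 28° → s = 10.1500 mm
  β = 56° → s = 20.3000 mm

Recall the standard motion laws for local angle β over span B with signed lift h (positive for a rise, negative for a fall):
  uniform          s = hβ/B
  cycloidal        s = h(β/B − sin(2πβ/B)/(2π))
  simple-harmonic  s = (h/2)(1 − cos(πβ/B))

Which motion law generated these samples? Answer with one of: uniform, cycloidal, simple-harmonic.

candidates at β/B = r: uniform s = h·r (linear in β); cycloidal s = h·(r − sin(2πr)/(2π)); simple-harmonic s = (h/2)(1 − cos(πr))
β=24°: printed 8.7000 | uniform 8.7000, cycloidal 4.3104, simple-harmonic 5.9771
β=28°: printed 10.1500 | uniform 10.1500, cycloidal 6.4160, simple-harmonic 7.9171
β=56°: printed 20.3000 | uniform 20.3000, cycloidal 24.6896, simple-harmonic 23.0229
only one law matches every sample → uniform

uniform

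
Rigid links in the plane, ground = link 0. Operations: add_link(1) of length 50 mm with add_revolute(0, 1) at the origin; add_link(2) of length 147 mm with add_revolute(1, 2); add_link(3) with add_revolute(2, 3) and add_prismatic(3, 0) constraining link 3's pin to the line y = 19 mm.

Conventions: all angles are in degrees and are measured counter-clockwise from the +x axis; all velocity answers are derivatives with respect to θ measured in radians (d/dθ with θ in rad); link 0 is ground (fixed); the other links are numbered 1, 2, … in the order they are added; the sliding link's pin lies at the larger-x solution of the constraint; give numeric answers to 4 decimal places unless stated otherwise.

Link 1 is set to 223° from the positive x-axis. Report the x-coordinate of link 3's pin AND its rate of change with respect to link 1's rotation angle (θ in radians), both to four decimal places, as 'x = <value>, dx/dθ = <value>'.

geometry: r = 50 mm, L = 147 mm, e = 19 mm
crank pin P = (r cos θ, r sin θ) = (-36.567685, -34.099918)
h = r sin θ − e = -34.099918 − 19 = -53.099918
x = r cos θ + √(L² − h²) = -36.567685 + 137.074428 = 100.506743
dx/dθ = −r sin θ − h·r cos θ/√(L² − h²) (θ in radians; h = -53.099918) = 19.934321

x = 100.5067, dx/dθ = 19.9343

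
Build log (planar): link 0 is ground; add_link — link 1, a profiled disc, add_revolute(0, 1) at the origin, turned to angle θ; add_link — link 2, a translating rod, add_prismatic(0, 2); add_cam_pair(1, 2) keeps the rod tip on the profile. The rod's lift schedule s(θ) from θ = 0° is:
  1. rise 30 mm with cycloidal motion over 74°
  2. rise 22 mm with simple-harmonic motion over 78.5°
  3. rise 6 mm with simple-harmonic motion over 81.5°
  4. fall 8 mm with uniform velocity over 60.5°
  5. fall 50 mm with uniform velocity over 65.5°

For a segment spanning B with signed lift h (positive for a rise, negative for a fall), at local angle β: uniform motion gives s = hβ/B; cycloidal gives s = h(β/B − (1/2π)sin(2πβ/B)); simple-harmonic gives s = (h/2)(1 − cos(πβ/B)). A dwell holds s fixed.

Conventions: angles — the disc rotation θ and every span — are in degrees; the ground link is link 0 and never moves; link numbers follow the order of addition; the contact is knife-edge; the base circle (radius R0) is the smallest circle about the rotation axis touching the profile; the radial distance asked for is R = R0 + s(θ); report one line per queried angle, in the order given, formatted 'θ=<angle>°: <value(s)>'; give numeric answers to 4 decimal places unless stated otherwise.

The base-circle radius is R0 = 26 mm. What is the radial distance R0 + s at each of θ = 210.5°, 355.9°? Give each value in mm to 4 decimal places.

seg 1 [0°–74°] cycloidal, h=30: full span → s += 30 → s = 30.0000
seg 2 [74°–152.5°] simple-harmonic, h=22: full span → s += 22 → s = 52.0000
seg 3 [152.5°–234°] simple-harmonic, h=6: θ=210.5° here. β=58, B=81.5. 6/2·(1 − cos(π·0.7117)) = 4.8510 → s = 56.8510
seg 3 [152.5°–234°] simple-harmonic, h=6: full span → s += 6 → s = 58.0000
seg 4 [234°–294.5°] uniform, h=-8: full span → s += -8 → s = 50.0000
seg 5 [294.5°–360°] uniform, h=-50: θ=355.9° here. β=61.4, B=65.5. -50·61.4/65.5 = -46.8702 → s = 3.1298
θ=210.5°: R = R0 + s = 26 + 56.8510 = 82.8510
θ=355.9°: R = R0 + s = 26 + 3.1298 = 29.1298

θ=210.5°: 82.8510
θ=355.9°: 29.1298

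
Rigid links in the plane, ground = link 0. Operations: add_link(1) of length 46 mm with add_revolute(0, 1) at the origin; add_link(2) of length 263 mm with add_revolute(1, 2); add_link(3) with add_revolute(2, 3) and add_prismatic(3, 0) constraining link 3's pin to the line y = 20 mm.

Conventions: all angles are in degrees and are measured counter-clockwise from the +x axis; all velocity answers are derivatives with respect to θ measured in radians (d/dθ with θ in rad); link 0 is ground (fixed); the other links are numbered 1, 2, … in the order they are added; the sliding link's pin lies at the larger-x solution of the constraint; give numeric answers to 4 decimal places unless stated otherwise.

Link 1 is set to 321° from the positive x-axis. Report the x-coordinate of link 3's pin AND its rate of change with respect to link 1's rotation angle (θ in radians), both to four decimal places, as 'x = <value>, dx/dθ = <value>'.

geometry: r = 46 mm, L = 263 mm, e = 20 mm
crank pin P = (r cos θ, r sin θ) = (35.748714, -28.948738)
h = r sin θ − e = -28.948738 − 20 = -48.948738
x = r cos θ + √(L² − h²) = 35.748714 + 258.404762 = 294.153476
dx/dθ = −r sin θ − h·r cos θ/√(L² − h²) (θ in radians; h = -48.948738) = 35.720496

x = 294.1535, dx/dθ = 35.7205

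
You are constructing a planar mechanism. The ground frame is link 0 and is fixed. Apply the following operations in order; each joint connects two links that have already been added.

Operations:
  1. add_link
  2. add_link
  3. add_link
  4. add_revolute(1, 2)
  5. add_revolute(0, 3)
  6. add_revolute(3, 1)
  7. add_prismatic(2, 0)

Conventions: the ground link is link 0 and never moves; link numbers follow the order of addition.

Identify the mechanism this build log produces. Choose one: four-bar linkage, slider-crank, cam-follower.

links: 4 (incl. ground); joints: 3 revolute, 1 prismatic, 0 higher (cam) pair, forming one closed loop
4 links, 3 revolutes + 1 prismatic in one loop → slider-crank

slider-crank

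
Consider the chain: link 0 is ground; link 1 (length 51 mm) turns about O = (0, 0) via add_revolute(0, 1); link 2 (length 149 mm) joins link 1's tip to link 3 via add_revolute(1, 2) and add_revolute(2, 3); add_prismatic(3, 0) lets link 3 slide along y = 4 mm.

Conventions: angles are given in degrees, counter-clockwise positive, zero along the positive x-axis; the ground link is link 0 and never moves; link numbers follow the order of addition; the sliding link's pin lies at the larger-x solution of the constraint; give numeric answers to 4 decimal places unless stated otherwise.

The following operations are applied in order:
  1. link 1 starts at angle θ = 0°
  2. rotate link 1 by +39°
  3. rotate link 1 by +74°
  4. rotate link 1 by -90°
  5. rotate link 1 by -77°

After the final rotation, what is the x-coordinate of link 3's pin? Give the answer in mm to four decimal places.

geometry: r = 51 mm, L = 149 mm, e = 4 mm; θ starts at 0°
rotate link 1 by +39°: θ ← 0° +39° = 39°
rotate link 1 by +74°: θ ← 39° +74° = 113°
rotate link 1 by -90°: θ ← 113° -90° = 23°
rotate link 1 by -77°: θ ← 23° -77° = -54°
crank pin P = (r cos θ, r sin θ) = (29.977048, -41.259867)
h = r sin θ − e = -41.259867 − 4 = -45.259867
x = r cos θ + √(L² − h²) = 29.977048 + 141.959658 = 171.936706

171.9367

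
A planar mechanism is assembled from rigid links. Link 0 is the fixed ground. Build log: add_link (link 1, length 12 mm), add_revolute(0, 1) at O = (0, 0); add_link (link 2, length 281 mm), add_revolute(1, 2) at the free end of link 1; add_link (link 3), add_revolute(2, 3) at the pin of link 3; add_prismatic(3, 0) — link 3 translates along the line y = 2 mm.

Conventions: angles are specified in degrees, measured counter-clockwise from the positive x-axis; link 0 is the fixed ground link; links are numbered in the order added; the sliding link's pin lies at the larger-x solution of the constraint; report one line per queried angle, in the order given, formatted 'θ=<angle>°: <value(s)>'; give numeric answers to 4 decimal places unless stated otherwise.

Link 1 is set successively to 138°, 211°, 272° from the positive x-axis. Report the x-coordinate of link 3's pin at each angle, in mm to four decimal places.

geometry: r = 12 mm, L = 281 mm, e = 2 mm
θ=138°: crank pin P = (r cos θ, r sin θ) = (-8.917738, 8.029567)
θ=138°: h = r sin θ − e = 8.029567 − 2 = 6.029567
θ=138°: x = r cos θ + √(L² − h²) = -8.917738 + 280.935303 = 272.017565
θ=211°: crank pin P = (r cos θ, r sin θ) = (-10.286008, -6.180457)
θ=211°: h = r sin θ − e = -6.180457 − 2 = -8.180457
θ=211°: x = r cos θ + √(L² − h²) = -10.286008 + 280.880900 = 270.594893
θ=272°: crank pin P = (r cos θ, r sin θ) = (0.418794, -11.992690)
θ=272°: h = r sin θ − e = -11.992690 − 2 = -13.992690
θ=272°: x = r cos θ + √(L² − h²) = 0.418794 + 280.651393 = 281.070187

θ=138°: 272.0176
θ=211°: 270.5949
θ=272°: 281.0702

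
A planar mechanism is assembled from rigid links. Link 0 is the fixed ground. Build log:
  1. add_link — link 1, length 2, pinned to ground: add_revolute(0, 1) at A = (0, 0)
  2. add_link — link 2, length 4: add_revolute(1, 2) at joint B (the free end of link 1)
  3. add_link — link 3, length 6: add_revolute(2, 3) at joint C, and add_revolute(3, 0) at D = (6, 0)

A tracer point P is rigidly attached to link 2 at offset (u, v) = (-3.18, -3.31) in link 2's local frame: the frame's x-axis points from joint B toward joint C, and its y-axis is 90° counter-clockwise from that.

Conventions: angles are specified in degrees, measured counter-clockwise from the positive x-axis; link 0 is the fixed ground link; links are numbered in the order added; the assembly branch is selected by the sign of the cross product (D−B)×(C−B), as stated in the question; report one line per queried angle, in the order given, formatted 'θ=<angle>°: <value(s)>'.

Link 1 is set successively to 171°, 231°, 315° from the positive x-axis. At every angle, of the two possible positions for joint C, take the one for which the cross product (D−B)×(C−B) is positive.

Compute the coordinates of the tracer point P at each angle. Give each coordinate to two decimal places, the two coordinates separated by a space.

A=(0,0), D=(6.00,0)
θ=171°: B = A + 2.00·(cos171°, sin171°) = (-1.9754, 0.3129)
θ=171°: |BD| = 7.9815
θ=171°: circle(B,4.00) ∩ circle(D,6.00): a=2.7379, h=2.9162
θ=171°:   candidates: C₊=(0.8747,3.1195) cross=23.276; C₋=(0.6461,-2.7084) cross=-23.276
θ=171°:   branch + wants cross > 0 → take C=(0.8747,3.1195) (cross=23.276)
θ=171°: ex = (C−B)/|BC| = (0.7125,0.7017); ey = (-0.7017,0.7125)
θ=171°: P = B + -3.18·ex + -3.31·ey = (-1.9187,-4.2768)
θ=231°: B = A + 2.00·(cos231°, sin231°) = (-1.2586, -1.5543)
θ=231°: |BD| = 7.4232
θ=231°: circle(B,4.00) ∩ circle(D,6.00): a=2.3645, h=3.2263
θ=231°:   candidates: C₊=(0.3779,2.0956) cross=23.950; C₋=(1.7290,-4.2140) cross=-23.950
θ=231°:   branch + wants cross > 0 → take C=(0.3779,2.0956) (cross=23.950)
θ=231°: ex = (C−B)/|BC| = (0.4091,0.9125); ey = (-0.9125,0.4091)
θ=231°: P = B + -3.18·ex + -3.31·ey = (0.4606,-5.8102)
θ=315°: B = A + 2.00·(cos315°, sin315°) = (1.4142, -1.4142)
θ=315°: |BD| = 4.7989
θ=315°: circle(B,4.00) ∩ circle(D,6.00): a=0.3156, h=3.9875
θ=315°:   candidates: C₊=(0.5407,2.4892) cross=19.136; C₋=(2.8909,-5.1316) cross=-19.136
θ=315°:   branch + wants cross > 0 → take C=(0.5407,2.4892) (cross=19.136)
θ=315°: ex = (C−B)/|BC| = (-0.2184,0.9759); ey = (-0.9759,-0.2184)
θ=315°: P = B + -3.18·ex + -3.31·ey = (5.3387,-3.7947)

θ=171°: -1.92 -4.28
θ=231°: 0.46 -5.81
θ=315°: 5.34 -3.79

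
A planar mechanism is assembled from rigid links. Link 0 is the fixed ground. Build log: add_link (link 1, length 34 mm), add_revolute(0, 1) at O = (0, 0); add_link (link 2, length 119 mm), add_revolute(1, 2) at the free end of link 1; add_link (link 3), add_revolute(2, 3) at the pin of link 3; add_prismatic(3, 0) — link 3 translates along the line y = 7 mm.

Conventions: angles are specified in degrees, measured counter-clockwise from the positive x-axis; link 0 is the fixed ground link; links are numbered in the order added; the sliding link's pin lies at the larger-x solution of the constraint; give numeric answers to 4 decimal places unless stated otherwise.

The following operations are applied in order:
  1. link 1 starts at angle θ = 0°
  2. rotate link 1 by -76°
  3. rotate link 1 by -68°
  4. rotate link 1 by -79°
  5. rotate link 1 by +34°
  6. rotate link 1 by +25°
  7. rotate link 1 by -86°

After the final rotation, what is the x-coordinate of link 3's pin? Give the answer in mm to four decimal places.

geometry: r = 34 mm, L = 119 mm, e = 7 mm; θ starts at 0°
rotate link 1 by -76°: θ ← 0° -76° = -76°
rotate link 1 by -68°: θ ← -76° -68° = -144°
rotate link 1 by -79°: θ ← -144° -79° = -223°
rotate link 1 by +34°: θ ← -223° +34° = -189°
rotate link 1 by +25°: θ ← -189° +25° = -164°
rotate link 1 by -86°: θ ← -164° -86° = -250°
crank pin P = (r cos θ, r sin θ) = (-11.628685, 31.949549)
h = r sin θ − e = 31.949549 − 7 = 24.949549
x = r cos θ + √(L² − h²) = -11.628685 + 116.355146 = 104.726461

104.7265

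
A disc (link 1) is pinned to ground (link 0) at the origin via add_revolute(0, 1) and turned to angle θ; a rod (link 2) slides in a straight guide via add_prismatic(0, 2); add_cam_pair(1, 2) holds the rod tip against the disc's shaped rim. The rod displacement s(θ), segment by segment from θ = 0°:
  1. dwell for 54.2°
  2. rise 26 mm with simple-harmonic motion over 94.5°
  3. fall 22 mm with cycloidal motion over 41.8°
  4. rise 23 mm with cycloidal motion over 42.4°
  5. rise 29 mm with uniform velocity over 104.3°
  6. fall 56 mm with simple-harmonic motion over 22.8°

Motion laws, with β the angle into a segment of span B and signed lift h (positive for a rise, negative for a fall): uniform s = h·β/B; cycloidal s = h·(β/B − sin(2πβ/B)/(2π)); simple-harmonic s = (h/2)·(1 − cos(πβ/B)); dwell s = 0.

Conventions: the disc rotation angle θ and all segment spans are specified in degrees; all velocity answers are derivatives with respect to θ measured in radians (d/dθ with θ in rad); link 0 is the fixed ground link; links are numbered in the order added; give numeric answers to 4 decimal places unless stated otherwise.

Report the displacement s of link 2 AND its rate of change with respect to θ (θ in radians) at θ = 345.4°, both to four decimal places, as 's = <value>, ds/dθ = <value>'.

segment 1 (0° to 54.2°, dwell): s unchanged at 0.0000
segment 2 (54.2° to 148.7°, simple-harmonic, h = 26) is passed completely: s = 0.0000 + (26) = 26.0000
segment 3 (148.7° to 190.5°, cycloidal, h = -22) is passed completely: s = 26.0000 + (-22) = 4.0000
segment 4 (190.5° to 232.9°, cycloidal, h = 23) is passed completely: s = 4.0000 + (23) = 27.0000
segment 5 (232.9° to 337.2°, uniform, h = 29) is passed completely: s = 27.0000 + (29) = 56.0000
θ = 345.4° falls in segment 6 (337.2° to 360°, simple-harmonic, h = -56): β = 345.4 − 337.2 = 8.2°, B = 22.8°; Δs = -56/2·(1 − cos(π·0.3596)) = -16.0503; s = 56.0000 − 16.0503 = 39.9497
velocity in seg [337.2°–360°] (simple-harmonic), θ in radians: β = 8.2° = 0.1431 rad, B = 22.8° = 0.3979 rad; ds/dθ = (πh/(2B)) sin(πβ/B) = (π·(-56)/(2·0.3979)) sin(π·0.3596) = -199.910530 mm/rad

s = 39.9497, ds/dθ = -199.9105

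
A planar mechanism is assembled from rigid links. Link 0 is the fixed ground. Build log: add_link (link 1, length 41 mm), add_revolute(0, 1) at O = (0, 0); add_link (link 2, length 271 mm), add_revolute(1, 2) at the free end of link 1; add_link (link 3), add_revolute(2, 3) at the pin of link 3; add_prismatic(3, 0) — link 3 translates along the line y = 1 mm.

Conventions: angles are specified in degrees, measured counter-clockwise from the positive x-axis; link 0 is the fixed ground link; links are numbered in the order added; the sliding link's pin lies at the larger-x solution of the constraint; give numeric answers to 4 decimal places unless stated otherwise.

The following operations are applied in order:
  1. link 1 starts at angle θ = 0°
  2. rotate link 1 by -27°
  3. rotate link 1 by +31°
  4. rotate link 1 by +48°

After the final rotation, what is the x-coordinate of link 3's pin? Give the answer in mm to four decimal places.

geometry: r = 41 mm, L = 271 mm, e = 1 mm; θ starts at 0°
rotate link 1 by -27°: θ ← 0° -27° = -27°
rotate link 1 by +31°: θ ← -27° +31° = 4°
rotate link 1 by +48°: θ ← 4° +48° = 52°
crank pin P = (r cos θ, r sin θ) = (25.242120, 32.308441)
h = r sin θ − e = 32.308441 − 1 = 31.308441
x = r cos θ + √(L² − h²) = 25.242120 + 269.185404 = 294.427524

294.4275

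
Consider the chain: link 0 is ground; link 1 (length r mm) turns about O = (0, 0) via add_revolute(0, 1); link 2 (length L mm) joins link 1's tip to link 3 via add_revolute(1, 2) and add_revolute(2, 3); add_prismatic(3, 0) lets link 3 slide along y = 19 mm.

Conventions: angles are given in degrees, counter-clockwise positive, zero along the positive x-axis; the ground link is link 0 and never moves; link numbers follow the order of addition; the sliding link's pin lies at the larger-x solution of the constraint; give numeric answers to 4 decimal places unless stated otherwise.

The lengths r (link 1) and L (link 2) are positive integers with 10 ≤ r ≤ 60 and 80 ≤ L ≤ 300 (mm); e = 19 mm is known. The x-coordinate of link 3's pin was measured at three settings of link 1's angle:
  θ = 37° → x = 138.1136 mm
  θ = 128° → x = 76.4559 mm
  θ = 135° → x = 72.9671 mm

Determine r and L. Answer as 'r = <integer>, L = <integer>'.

constraint per measurement: (x − r cos θ)² + (r sin θ − e)² = L²
subtracting the θ₁ and θ₂ equations cancels the r² and L² terms:
r = (x₁² − x₂²) / (2[(x₁cos θ₁ + e sin θ₁) − (x₂cos θ₂ + e sin θ₂)]) = 43.0000 → r = 43
L² = (x₁ − r cos θ₁)² + (r sin θ₁ − e)² = 10815.9922 → L = 104.0000 → L = 104
check at θ₃=135°: x = 72.9671 (printed 72.9671) ✓

r = 43, L = 104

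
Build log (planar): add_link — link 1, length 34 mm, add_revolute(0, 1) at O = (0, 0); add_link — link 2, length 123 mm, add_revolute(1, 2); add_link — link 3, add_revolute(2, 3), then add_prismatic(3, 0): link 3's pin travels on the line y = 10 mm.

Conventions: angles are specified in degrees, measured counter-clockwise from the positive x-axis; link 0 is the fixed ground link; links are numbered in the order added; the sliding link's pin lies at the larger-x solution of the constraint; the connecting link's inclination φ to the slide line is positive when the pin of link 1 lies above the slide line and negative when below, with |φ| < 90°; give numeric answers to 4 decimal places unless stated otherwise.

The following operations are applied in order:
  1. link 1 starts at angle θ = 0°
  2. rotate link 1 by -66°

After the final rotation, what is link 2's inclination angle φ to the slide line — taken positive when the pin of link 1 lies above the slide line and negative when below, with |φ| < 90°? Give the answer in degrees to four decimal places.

geometry: r = 34 mm, L = 123 mm, e = 10 mm; θ starts at 0°
rotate link 1 by -66°: θ ← 0° -66° = -66°
h = r sin θ − e = -31.060546 − 10 = -41.060546
sin φ = h / L = -41.060546 / 123 = -0.33382557
φ = arcsin(-0.33382557) = -19.501138°

-19.5011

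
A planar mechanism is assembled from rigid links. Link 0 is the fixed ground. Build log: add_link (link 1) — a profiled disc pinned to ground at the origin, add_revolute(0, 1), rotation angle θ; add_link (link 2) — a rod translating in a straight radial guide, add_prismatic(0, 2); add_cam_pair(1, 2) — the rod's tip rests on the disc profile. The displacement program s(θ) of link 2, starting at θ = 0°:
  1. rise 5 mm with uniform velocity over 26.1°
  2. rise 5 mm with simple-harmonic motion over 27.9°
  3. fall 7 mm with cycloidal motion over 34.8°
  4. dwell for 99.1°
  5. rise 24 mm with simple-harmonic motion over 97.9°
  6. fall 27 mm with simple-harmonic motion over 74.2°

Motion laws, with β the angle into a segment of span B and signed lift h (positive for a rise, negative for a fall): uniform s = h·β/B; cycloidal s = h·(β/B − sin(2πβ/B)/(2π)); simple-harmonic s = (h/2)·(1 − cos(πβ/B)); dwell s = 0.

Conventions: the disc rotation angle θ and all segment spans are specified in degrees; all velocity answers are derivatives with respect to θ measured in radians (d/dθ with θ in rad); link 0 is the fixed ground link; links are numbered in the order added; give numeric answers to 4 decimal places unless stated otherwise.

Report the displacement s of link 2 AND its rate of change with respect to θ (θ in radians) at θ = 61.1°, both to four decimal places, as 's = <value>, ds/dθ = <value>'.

seg 1 [0°–26.1°] uniform, h=5: full span → s += 5 → s = 5.0000
seg 2 [26.1°–54°] simple-harmonic, h=5: full span → s += 5 → s = 10.0000
seg 3 [54°–88.8°] cycloidal, h=-7: θ=61.1° here. β=7.1, B=34.8. -7·(0.2040 − sin(2π·0.2040)/(2π)) = -0.3602 → s = 9.6398
velocity in seg [54°–88.8°] (cycloidal), θ in radians: β = 7.1° = 0.1239 rad, B = 34.8° = 0.6074 rad; ds/dθ = (h/B)(1 − cos(2πβ/B)) = ((-7)/0.6074)(1 − cos(2π·0.2040)) = -8.241758 mm/rad

s = 9.6398, ds/dθ = -8.2418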